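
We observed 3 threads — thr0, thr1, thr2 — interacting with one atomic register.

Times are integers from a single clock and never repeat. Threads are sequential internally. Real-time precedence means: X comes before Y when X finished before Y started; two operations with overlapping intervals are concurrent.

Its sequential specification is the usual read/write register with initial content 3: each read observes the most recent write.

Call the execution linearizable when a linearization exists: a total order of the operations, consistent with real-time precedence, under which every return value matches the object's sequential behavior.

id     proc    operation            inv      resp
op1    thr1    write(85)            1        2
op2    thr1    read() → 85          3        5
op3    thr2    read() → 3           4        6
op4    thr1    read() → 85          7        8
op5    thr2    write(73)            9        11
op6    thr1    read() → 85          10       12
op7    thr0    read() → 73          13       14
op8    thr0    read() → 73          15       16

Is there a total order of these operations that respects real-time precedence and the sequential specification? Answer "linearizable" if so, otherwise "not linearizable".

not linearizable

through event 5 a valid linearization exists; event 6 (op3 responding at time 6) ends that
3 completed operations, 2 real-time-consistent orders — every atomic register replay fails
e.g. op1, op2, op3: illegal at step 3, since op3 read() → 3 cannot apply there
e.g. op1, op3, op2: illegal at step 2, since op3 read() → 3 cannot apply there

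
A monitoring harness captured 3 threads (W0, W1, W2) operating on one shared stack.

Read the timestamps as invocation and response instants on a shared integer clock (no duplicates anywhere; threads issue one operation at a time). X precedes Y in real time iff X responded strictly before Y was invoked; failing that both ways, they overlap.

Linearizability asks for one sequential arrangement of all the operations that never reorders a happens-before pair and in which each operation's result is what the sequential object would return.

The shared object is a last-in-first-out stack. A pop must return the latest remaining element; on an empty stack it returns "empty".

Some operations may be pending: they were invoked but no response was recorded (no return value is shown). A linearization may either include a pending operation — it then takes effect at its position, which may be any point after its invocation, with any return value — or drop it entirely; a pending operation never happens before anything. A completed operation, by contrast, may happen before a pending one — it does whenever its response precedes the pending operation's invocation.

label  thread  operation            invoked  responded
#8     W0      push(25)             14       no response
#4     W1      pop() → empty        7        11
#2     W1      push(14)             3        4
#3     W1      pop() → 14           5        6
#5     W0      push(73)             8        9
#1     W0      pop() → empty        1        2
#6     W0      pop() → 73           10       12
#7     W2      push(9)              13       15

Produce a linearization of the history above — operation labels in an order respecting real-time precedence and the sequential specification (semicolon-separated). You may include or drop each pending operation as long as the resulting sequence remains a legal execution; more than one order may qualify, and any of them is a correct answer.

#1; #2; #3; #4; #5; #6; #7

step 1: #1 pop() → empty — stack <>
step 2: #2 push(14) — stack <14>
step 3: #3 pop() → 14 — stack <>
step 4: #4 pop() → empty — stack <>
step 5: #5 push(73) — stack <73>
step 6: #6 pop() → 73 — stack <>
step 7: #7 push(9) — stack <9>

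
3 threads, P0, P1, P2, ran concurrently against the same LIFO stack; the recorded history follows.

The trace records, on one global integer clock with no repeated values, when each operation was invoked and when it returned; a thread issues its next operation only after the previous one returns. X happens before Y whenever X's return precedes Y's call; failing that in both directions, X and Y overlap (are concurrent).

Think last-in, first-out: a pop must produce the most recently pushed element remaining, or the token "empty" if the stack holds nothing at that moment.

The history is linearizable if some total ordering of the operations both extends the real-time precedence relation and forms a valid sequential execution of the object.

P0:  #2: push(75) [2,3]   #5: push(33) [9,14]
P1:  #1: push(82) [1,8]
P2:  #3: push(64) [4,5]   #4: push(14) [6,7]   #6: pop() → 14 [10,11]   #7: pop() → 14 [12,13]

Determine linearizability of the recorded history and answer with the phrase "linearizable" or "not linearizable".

cut after 12 events: linearizable; cut after 13 events (#7 responds, time 13): not linearizable
every one of the 4 real-time-consistent orders over 6 completed LIFO stack ops fails the sequential spec
no completion choice of the 1 pending operation (#5) rescues it — every subset was tried
sample order #1, #2, #3, #4, #6, #7 (pending dropped) stalls at step 6 — #7 pop() → 14 has no legal effect
sample order #2, #1, #3, #4, #6, #7 (pending dropped) stalls at step 6 — #7 pop() → 14 has no legal effect

not linearizable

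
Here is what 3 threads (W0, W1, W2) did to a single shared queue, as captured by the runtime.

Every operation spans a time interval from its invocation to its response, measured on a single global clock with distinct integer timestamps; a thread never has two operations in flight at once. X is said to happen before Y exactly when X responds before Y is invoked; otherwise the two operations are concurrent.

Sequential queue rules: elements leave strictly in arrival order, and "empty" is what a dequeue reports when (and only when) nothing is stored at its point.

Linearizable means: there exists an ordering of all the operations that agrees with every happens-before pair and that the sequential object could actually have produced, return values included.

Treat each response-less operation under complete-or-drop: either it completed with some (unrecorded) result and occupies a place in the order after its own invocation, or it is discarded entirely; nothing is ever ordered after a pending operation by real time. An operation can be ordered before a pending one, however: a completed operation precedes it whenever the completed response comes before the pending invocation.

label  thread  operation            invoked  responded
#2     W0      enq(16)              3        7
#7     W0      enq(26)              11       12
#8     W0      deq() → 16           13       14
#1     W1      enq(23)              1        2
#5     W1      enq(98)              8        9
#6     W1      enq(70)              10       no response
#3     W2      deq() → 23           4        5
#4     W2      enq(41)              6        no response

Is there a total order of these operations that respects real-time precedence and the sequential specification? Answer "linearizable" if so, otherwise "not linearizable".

linearizable

witness order: #1, #2, #3, #4, #5, #6, #7, #8
1. #1 enq(23), leaving queue <23>
2. #2 enq(16), leaving queue <23,16>
3. #3 deq() → 23, leaving queue <16>
4. #4 enq(41) (pending, included), leaving queue <16,41>
5. #5 enq(98), leaving queue <16,41,98>
6. #6 enq(70) (pending, included), leaving queue <16,41,98,70>
7. #7 enq(26), leaving queue <16,41,98,70,26>
8. #8 deq() → 16, leaving queue <41,98,70,26>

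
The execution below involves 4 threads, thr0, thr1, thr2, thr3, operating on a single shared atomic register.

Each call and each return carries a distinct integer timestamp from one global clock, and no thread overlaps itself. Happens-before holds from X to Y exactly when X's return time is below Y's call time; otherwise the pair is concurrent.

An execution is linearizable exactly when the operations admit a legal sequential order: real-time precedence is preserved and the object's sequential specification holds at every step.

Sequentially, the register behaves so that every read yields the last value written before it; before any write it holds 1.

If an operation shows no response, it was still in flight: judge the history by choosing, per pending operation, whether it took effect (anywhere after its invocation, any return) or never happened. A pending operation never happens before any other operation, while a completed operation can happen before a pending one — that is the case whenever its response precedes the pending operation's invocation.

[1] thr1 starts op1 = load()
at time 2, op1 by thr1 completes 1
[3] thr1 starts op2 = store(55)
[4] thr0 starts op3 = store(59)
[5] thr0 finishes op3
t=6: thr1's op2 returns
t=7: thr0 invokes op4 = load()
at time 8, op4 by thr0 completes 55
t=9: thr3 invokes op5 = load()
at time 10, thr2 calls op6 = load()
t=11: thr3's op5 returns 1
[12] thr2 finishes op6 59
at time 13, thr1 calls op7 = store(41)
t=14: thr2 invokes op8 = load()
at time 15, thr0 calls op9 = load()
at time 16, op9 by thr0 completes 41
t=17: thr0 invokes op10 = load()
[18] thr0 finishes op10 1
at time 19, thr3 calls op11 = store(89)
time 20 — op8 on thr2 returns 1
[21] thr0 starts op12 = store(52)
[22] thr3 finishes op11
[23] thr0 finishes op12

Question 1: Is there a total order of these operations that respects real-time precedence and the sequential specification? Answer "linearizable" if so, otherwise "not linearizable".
not linearizable

the violation lands at event 11, op5's response at time 11: events 1..10 linearize, events 1..11 do not
real-time-consistent orders of the 5 completed operations: 2 — all fail the atomic register replay
completion choices over the 1 pending operation (op6) were checked; none helps
sample order op1, op2, op3, op4, op5 (pending dropped) stalls at step 4 — op4 load() → 55 has no legal effect
sample order op1, op3, op2, op4, op5 (pending dropped) stalls at step 5 — op5 load() → 1 has no legal effect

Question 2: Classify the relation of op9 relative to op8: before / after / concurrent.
concurrent

op9 spans [15,16], op8 spans [14,20]
the intervals overlap in both directions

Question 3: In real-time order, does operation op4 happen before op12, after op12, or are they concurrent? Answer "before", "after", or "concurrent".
before

op4 spans [7,8], op12 spans [21,23]
resp(op4)=8 < inv(op12)=21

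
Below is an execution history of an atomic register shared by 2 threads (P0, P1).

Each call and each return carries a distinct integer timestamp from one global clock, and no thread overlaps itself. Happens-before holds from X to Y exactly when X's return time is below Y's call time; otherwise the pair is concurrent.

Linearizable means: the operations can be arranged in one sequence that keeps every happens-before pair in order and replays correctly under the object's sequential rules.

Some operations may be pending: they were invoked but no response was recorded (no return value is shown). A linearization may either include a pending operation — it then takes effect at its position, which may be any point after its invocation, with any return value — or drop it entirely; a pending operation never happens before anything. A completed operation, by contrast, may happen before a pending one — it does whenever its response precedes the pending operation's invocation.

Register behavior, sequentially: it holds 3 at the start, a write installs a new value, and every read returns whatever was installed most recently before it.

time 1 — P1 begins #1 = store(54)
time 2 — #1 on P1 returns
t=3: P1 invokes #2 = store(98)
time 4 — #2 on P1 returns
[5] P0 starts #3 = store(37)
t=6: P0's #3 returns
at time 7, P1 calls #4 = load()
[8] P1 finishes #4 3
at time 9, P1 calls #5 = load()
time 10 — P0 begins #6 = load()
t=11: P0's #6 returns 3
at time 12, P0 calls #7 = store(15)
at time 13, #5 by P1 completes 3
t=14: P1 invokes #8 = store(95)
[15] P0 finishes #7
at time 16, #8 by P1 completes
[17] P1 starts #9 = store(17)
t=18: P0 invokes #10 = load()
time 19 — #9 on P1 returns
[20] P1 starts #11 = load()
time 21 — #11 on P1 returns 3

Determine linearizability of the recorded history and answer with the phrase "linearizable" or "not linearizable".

not linearizable

cut after 7 events: linearizable; cut after 8 events (#4 responds, time 8): not linearizable
a single order respects real time; the 4 completed atomic register operations fail replay along it
sample order #1, #2, #3, #4 stalls at step 4 — #4 load() → 3 has no legal effect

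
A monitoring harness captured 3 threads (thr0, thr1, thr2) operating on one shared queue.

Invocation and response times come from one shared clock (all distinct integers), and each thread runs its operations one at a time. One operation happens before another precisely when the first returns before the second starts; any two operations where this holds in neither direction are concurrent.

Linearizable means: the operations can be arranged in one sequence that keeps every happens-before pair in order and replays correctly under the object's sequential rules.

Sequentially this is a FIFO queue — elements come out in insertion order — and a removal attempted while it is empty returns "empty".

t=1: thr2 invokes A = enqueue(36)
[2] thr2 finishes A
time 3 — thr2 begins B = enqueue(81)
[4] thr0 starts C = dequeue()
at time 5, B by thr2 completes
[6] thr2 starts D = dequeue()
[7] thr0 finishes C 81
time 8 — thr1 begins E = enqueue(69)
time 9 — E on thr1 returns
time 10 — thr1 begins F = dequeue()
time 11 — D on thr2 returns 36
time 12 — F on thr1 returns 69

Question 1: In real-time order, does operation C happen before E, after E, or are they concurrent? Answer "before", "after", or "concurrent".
Answer: before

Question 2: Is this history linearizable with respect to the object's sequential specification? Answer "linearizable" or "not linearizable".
one valid linearization: A, B, D, C, E, F
after step 1 (A enqueue(36)): queue <36>
after step 2 (B enqueue(81)): queue <36,81>
after step 3 (D dequeue() → 36): queue <81>
after step 4 (C dequeue() → 81): queue <>
after step 5 (E enqueue(69)): queue <69>
after step 6 (F dequeue() → 69): queue <>

linearizable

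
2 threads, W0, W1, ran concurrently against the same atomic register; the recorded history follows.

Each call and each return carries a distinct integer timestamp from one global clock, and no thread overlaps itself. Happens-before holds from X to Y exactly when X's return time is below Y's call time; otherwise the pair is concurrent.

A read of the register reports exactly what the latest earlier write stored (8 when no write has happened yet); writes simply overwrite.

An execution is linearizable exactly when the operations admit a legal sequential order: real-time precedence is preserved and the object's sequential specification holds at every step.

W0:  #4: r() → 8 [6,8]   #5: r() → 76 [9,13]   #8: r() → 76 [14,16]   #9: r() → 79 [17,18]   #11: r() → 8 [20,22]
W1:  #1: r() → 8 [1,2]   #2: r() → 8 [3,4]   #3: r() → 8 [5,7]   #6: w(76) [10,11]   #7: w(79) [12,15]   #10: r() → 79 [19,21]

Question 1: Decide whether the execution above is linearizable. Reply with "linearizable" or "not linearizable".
not linearizable

through event 21 a valid linearization exists; event 22 (#11 responding at time 22) ends that
every one of the 20 real-time-consistent orders over 11 completed atomic register ops fails the sequential spec
sample order #1, #2, #3, #4, #5, #6, #7, #8, #9, #10, #11 stalls at step 5 — #5 r() → 76 has no legal effect
sample order #1, #2, #3, #4, #5, #6, #7, #8, #9, #11, #10 stalls at step 5 — #5 r() → 76 has no legal effect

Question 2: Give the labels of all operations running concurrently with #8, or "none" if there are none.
#7

overlap test against #8 [14,16]: concurrent iff the interval meets 14..16
#1 [1,2]: before
#2 [3,4]: before
#3 [5,7]: before
#4 [6,8]: before
#5 [9,13]: before
#6 [10,11]: before
#7 [12,15]: concurrent
#9 [17,18]: after
#10 [19,21]: after
#11 [20,22]: after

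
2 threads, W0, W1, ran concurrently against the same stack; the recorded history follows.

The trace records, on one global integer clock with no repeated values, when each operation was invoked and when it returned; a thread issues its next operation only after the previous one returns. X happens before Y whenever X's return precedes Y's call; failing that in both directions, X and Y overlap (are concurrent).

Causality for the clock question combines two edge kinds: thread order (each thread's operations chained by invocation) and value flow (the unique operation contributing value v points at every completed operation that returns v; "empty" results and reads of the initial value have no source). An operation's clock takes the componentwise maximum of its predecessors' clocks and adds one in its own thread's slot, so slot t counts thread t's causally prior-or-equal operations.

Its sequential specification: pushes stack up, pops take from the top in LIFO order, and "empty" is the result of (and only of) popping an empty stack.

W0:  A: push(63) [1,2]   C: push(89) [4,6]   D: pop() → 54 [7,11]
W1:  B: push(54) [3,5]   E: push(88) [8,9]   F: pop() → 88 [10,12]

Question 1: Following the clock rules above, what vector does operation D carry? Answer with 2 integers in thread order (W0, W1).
root op B, invoked 3: fresh clock plus W1's own tick → (0, 1)
root op A, invoked 1: fresh clock plus W0's own tick → (1, 0)
merge at E (invoked 8): VC(B)=(0, 1), own-thread bump on W1 → (0, 2)
merge at C (invoked 4): VC(A)=(1, 0), own-thread bump on W0 → (2, 0)
merge at F (invoked 10): VC(E)=(0, 2), own-thread bump on W1 → (0, 3)
merge at D (invoked 7): VC(B)=(0, 1), VC(C)=(2, 0), own-thread bump on W0 → (3, 1)
target: VC(D) = (3, 1)

(3, 1)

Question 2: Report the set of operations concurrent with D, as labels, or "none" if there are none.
D spans [7,11]; an op avoiding the whole window 7..11 is ordered, any other is concurrent
A [1,2]: before
B [3,5]: before
C [4,6]: before
E [8,9]: concurrent
F [10,12]: concurrent

E, F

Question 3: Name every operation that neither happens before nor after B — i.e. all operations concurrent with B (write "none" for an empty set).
B spans [3,5]: anything still running between times 3 and 5 counts as concurrent
A [1,2]: before
C [4,6]: concurrent
D [7,11]: after
E [8,9]: after
F [10,12]: after

C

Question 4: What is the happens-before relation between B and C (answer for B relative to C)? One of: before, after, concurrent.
B spans [3,5], C spans [4,6]
the intervals overlap in both directions

concurrent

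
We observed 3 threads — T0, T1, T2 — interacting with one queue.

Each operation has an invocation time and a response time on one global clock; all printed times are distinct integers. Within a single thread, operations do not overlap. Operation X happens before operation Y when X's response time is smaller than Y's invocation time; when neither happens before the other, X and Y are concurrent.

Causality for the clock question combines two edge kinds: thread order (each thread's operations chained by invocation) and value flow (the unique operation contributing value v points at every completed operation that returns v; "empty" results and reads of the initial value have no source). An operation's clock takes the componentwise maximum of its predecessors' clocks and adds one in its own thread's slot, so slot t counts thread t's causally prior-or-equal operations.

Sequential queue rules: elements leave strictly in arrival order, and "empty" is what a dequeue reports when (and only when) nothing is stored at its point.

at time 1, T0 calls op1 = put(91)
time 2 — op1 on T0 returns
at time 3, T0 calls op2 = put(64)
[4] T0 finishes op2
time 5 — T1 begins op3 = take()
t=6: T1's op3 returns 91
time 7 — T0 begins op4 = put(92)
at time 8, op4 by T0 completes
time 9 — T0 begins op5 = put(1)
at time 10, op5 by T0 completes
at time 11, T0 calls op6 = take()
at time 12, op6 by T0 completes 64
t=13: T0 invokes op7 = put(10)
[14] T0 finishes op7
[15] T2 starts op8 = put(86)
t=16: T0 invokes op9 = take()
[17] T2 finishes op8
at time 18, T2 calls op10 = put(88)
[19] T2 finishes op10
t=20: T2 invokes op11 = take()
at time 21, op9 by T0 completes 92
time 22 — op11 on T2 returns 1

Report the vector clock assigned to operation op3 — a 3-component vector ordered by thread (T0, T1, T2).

(1, 1, 0)

invoked at 15, op8 has no predecessors; its own T2 bump gives (0, 0, 1)
invoked at 1, op1 has no predecessors; its own T0 bump gives (1, 0, 0)
from VC(op8)=(0, 0, 1), op10 (invoked 18) maxes components and bumps T2 → (0, 0, 2)
from VC(op1)=(1, 0, 0), op3 (invoked 5) maxes components and bumps T1 → (1, 1, 0)
from VC(op1)=(1, 0, 0), op2 (invoked 3) maxes components and bumps T0 → (2, 0, 0)
from VC(op2)=(2, 0, 0), op4 (invoked 7) maxes components and bumps T0 → (3, 0, 0)
from VC(op4)=(3, 0, 0), op5 (invoked 9) maxes components and bumps T0 → (4, 0, 0)
from VC(op2)=(2, 0, 0), VC(op5)=(4, 0, 0), op6 (invoked 11) maxes components and bumps T0 → (5, 0, 0)
from VC(op6)=(5, 0, 0), op7 (invoked 13) maxes components and bumps T0 → (6, 0, 0)
from VC(op5)=(4, 0, 0), VC(op10)=(0, 0, 2), op11 (invoked 20) maxes components and bumps T2 → (4, 0, 3)
from VC(op4)=(3, 0, 0), VC(op7)=(6, 0, 0), op9 (invoked 16) maxes components and bumps T0 → (7, 0, 0)
target: VC(op3) = (1, 1, 0)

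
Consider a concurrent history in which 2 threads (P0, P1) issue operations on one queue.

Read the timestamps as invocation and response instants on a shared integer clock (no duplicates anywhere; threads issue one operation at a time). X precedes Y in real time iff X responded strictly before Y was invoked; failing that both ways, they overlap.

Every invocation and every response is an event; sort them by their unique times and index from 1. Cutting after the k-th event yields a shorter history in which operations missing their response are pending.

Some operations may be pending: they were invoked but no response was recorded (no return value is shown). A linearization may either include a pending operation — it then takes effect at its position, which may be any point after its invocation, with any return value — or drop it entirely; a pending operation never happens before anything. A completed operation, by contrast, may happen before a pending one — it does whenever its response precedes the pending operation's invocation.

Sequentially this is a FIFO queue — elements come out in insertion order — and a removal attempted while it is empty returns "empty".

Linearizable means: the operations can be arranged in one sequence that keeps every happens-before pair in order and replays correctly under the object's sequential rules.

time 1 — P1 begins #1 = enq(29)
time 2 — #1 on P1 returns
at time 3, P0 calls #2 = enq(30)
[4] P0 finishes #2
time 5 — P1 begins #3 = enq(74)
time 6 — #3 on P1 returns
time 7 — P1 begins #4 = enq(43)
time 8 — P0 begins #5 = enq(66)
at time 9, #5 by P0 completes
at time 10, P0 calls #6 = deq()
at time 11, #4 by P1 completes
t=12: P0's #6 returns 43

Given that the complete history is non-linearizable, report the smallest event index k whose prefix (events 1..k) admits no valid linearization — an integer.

12

events 1..11 are linearizable, e.g. via #1, #2, #3, #4, #5:
after step 1 (#1 enq(29)): queue <29>
after step 2 (#2 enq(30)): queue <29,30>
after step 3 (#3 enq(74)): queue <29,30,74>
after step 4 (#4 enq(43)): queue <29,30,74,43>
after step 5 (#5 enq(66)): queue <29,30,74,43,66>
adding event 12 (#6 responds at 12) leaves no legal real-time order
sample order #1, #2, #3, #4, #5, #6 stalls at step 6 — #6 deq() → 43 has no legal effect
sample order #1, #2, #3, #5, #4, #6 stalls at step 6 — #6 deq() → 43 has no legal effect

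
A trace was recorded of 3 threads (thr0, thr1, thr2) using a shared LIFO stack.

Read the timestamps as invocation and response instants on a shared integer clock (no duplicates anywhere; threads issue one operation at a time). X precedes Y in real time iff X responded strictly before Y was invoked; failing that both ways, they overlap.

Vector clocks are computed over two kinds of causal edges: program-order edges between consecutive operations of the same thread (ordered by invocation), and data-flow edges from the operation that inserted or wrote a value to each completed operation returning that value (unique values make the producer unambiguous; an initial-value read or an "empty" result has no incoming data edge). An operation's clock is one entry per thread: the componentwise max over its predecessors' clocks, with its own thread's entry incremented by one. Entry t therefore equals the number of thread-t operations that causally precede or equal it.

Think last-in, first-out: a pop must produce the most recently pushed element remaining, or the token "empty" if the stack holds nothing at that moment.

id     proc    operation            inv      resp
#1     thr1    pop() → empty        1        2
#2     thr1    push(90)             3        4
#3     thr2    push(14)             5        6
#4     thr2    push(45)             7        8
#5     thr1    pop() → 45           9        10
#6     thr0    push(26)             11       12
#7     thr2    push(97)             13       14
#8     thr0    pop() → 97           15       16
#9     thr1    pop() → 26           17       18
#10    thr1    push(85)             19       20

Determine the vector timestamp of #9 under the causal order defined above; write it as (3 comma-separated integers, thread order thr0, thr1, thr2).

(1, 4, 2)

no predecessors for #3 (invoked 5): thr2 increments from zero → (0, 0, 1)
no predecessors for #1 (invoked 1): thr1 increments from zero → (0, 1, 0)
no predecessors for #6 (invoked 11): thr0 increments from zero → (1, 0, 0)
VC(#4, invoked at 7): max of VC(#3)=(0, 0, 1), then +1 on thread thr2 → (0, 0, 2)
VC(#2, invoked at 3): max of VC(#1)=(0, 1, 0), then +1 on thread thr1 → (0, 2, 0)
VC(#7, invoked at 13): max of VC(#4)=(0, 0, 2), then +1 on thread thr2 → (0, 0, 3)
VC(#5, invoked at 9): max of VC(#2)=(0, 2, 0), VC(#4)=(0, 0, 2), then +1 on thread thr1 → (0, 3, 2)
VC(#8, invoked at 15): max of VC(#6)=(1, 0, 0), VC(#7)=(0, 0, 3), then +1 on thread thr0 → (2, 0, 3)
VC(#9, invoked at 17): max of VC(#5)=(0, 3, 2), VC(#6)=(1, 0, 0), then +1 on thread thr1 → (1, 4, 2)
VC(#10, invoked at 19): max of VC(#9)=(1, 4, 2), then +1 on thread thr1 → (1, 5, 2)
target: VC(#9) = (1, 4, 2)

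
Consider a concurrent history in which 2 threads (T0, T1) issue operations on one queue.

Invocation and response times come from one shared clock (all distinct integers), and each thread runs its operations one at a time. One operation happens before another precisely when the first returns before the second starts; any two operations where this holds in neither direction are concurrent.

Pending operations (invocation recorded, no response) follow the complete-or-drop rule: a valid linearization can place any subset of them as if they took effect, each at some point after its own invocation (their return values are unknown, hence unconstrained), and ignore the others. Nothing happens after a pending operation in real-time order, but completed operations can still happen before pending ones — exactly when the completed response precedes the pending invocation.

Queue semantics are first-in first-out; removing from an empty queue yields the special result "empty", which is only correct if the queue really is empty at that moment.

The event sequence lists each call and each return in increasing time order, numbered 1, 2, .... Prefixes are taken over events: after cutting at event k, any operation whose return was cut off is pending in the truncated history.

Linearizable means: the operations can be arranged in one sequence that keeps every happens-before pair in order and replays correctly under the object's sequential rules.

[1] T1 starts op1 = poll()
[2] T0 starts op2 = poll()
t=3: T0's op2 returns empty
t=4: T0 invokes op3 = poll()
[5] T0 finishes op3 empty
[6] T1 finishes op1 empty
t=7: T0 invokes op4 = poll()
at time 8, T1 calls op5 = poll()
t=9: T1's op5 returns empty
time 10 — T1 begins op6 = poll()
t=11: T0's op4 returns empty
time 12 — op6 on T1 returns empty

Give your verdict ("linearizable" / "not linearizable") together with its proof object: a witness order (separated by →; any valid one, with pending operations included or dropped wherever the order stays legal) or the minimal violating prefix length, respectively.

after step 1 (op1 poll() → empty): queue <>
after step 2 (op2 poll() → empty): queue <>
after step 3 (op3 poll() → empty): queue <>
after step 4 (op4 poll() → empty): queue <>
after step 5 (op5 poll() → empty): queue <>
after step 6 (op6 poll() → empty): queue <>

linearizable — witness: op1 → op2 → op3 → op4 → op5 → op6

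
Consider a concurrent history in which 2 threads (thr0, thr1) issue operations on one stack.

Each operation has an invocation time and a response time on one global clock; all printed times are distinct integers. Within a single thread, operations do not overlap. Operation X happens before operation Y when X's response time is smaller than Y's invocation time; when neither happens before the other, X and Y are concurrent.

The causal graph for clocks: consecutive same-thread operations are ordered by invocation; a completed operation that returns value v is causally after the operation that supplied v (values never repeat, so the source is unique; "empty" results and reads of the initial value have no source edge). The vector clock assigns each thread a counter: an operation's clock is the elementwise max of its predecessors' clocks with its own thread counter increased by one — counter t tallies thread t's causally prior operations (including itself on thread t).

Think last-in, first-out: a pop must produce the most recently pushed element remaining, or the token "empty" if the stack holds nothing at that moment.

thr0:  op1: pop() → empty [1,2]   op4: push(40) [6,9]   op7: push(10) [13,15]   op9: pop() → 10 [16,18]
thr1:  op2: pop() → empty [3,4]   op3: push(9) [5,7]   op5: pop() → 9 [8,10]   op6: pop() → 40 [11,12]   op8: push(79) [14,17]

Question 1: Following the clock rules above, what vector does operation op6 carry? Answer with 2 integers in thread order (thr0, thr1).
op2, invoked 3, has no incoming edges; only thr1's bump applies → (0, 1)
op1, invoked 1, has no incoming edges; only thr0's bump applies → (1, 0)
op3 (invocation 5): componentwise max over VC(op2)=(0, 1), +1 at thr1, giving (0, 2)
op4 (invocation 6): componentwise max over VC(op1)=(1, 0), +1 at thr0, giving (2, 0)
op5 (invocation 8): componentwise max over VC(op3)=(0, 2), +1 at thr1, giving (0, 3)
op7 (invocation 13): componentwise max over VC(op4)=(2, 0), +1 at thr0, giving (3, 0)
op9 (invocation 16): componentwise max over VC(op7)=(3, 0), +1 at thr0, giving (4, 0)
op6 (invocation 11): componentwise max over VC(op4)=(2, 0), VC(op5)=(0, 3), +1 at thr1, giving (2, 4)
op8 (invocation 14): componentwise max over VC(op6)=(2, 4), +1 at thr1, giving (2, 5)
target: VC(op6) = (2, 4)

(2, 4)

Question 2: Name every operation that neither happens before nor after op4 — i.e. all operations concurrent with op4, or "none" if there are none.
concurrent with op4 ([6,9]): every op whose interval crosses 6..9
op1 [1,2]: before
op2 [3,4]: before
op3 [5,7]: concurrent
op5 [8,10]: concurrent
op6 [11,12]: after
op7 [13,15]: after
op8 [14,17]: after
op9 [16,18]: after

op3, op5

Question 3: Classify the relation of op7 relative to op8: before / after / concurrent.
op7 spans [13,15], op8 spans [14,17]
the intervals overlap in both directions

concurrent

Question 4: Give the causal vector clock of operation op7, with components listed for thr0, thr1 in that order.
no predecessors for op2 (invoked 3): thr1 increments from zero → (0, 1)
no predecessors for op1 (invoked 1): thr0 increments from zero → (1, 0)
from VC(op2)=(0, 1), op3 (invoked 5) maxes components and bumps thr1 → (0, 2)
from VC(op1)=(1, 0), op4 (invoked 6) maxes components and bumps thr0 → (2, 0)
from VC(op3)=(0, 2), op5 (invoked 8) maxes components and bumps thr1 → (0, 3)
from VC(op4)=(2, 0), op7 (invoked 13) maxes components and bumps thr0 → (3, 0)
from VC(op7)=(3, 0), op9 (invoked 16) maxes components and bumps thr0 → (4, 0)
from VC(op4)=(2, 0), VC(op5)=(0, 3), op6 (invoked 11) maxes components and bumps thr1 → (2, 4)
from VC(op6)=(2, 4), op8 (invoked 14) maxes components and bumps thr1 → (2, 5)
target: VC(op7) = (3, 0)

(3, 0)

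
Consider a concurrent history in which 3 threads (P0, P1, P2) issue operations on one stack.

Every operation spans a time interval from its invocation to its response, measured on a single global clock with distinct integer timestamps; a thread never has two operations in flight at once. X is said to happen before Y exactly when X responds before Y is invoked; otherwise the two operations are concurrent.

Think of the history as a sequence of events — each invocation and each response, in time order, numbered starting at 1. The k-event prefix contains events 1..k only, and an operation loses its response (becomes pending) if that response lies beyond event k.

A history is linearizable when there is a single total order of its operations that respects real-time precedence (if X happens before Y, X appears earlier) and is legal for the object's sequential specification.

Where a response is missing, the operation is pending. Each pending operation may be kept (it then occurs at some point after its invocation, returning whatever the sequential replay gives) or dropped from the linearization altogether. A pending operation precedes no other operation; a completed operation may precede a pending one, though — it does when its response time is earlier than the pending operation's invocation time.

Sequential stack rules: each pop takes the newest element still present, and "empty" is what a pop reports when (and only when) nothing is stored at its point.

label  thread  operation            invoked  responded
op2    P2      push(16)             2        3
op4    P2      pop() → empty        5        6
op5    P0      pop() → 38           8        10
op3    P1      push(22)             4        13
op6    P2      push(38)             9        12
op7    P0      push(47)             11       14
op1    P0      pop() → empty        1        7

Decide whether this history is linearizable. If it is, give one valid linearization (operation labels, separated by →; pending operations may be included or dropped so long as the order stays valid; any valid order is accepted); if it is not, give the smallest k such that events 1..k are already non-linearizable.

not linearizable — minimal violating prefix: 7 events

events 1..6 are fine; event 7 — the response of op1 at time 7 — makes the prefix non-linearizable
every one of the 3 real-time-consistent orders over 3 completed stack ops fails the sequential spec
every completion of the 1 pending operation (op3) was checked; none linearizes
one such order, op1, op2, op4 (pending dropped), breaks at step 3 where op4 pop() → empty is illegal
one such order, op2, op1, op4 (pending dropped), breaks at step 2 where op1 pop() → empty is illegal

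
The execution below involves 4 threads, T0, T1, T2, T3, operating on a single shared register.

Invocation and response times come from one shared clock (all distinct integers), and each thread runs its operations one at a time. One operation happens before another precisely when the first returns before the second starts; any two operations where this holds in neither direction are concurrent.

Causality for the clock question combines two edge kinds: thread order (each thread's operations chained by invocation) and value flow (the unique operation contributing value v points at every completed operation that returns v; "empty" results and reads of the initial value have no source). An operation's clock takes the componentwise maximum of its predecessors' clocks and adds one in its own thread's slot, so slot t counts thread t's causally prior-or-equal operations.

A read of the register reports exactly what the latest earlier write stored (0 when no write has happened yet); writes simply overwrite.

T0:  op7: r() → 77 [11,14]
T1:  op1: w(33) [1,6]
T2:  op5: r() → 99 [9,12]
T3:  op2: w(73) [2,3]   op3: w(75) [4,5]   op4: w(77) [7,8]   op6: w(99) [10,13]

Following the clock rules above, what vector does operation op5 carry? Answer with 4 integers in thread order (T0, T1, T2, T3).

(0, 0, 1, 4)

root op op2, invoked 2: fresh clock plus T3's own tick → (0, 0, 0, 1)
root op op1, invoked 1: fresh clock plus T1's own tick → (0, 1, 0, 0)
VC(op3, invoked at 4): max of VC(op2)=(0, 0, 0, 1), then +1 on thread T3 → (0, 0, 0, 2)
VC(op4, invoked at 7): max of VC(op3)=(0, 0, 0, 2), then +1 on thread T3 → (0, 0, 0, 3)
VC(op6, invoked at 10): max of VC(op4)=(0, 0, 0, 3), then +1 on thread T3 → (0, 0, 0, 4)
VC(op7, invoked at 11): max of VC(op4)=(0, 0, 0, 3), then +1 on thread T0 → (1, 0, 0, 3)
VC(op5, invoked at 9): max of VC(op6)=(0, 0, 0, 4), then +1 on thread T2 → (0, 0, 1, 4)
target: VC(op5) = (0, 0, 1, 4)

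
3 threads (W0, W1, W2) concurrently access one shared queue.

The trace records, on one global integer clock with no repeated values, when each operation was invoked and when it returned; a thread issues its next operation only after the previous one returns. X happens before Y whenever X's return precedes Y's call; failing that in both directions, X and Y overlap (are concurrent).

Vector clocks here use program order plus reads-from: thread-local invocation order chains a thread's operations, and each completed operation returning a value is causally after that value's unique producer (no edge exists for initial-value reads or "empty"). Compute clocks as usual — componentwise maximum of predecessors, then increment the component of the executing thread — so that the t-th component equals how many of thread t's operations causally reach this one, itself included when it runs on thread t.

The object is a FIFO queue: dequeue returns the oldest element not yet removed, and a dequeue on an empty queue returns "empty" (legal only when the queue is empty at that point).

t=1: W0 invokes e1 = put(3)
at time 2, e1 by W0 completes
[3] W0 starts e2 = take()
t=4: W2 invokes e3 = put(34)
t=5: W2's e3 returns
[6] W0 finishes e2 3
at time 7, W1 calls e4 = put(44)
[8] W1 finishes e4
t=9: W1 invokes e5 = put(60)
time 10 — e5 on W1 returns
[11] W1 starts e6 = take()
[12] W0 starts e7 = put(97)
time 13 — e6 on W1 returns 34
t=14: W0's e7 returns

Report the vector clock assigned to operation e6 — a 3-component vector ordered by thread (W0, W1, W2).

(0, 3, 1)

root op e3, invoked 4: fresh clock plus W2's own tick → (0, 0, 1)
root op e4, invoked 7: fresh clock plus W1's own tick → (0, 1, 0)
root op e1, invoked 1: fresh clock plus W0's own tick → (1, 0, 0)
from VC(e4)=(0, 1, 0), e5 (invoked 9) maxes components and bumps W1 → (0, 2, 0)
from VC(e1)=(1, 0, 0), e2 (invoked 3) maxes components and bumps W0 → (2, 0, 0)
from VC(e2)=(2, 0, 0), e7 (invoked 12) maxes components and bumps W0 → (3, 0, 0)
from VC(e3)=(0, 0, 1), VC(e5)=(0, 2, 0), e6 (invoked 11) maxes components and bumps W1 → (0, 3, 1)
target: VC(e6) = (0, 3, 1)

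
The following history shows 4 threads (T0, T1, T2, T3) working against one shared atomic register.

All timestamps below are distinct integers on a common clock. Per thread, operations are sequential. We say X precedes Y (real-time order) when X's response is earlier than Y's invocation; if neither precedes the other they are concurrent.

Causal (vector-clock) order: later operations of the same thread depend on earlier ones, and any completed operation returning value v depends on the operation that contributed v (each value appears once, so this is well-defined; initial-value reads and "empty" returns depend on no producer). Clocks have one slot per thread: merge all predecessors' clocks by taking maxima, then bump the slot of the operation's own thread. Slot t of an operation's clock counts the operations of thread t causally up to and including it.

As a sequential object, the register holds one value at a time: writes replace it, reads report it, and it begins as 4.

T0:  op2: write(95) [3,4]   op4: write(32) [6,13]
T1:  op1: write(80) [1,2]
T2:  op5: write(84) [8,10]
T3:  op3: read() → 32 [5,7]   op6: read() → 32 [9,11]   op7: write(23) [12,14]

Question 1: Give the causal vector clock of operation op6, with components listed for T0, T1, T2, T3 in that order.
Answer: (2, 0, 0, 2)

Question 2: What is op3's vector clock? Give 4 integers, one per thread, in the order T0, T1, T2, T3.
Answer: (2, 0, 0, 1)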